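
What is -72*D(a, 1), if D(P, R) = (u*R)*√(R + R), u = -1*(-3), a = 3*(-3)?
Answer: -216*√2 ≈ -305.47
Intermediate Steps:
a = -9
u = 3
D(P, R) = 3*√2*R^(3/2) (D(P, R) = (3*R)*√(R + R) = (3*R)*√(2*R) = (3*R)*(√2*√R) = 3*√2*R^(3/2))
-72*D(a, 1) = -216*√2*1^(3/2) = -216*√2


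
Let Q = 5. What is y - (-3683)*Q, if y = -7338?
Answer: 11077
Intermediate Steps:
y - (-3683)*Q = -7338 - (-3683)*5 = -7338 - 1*(-18415) = -7338 + 18415 = 11077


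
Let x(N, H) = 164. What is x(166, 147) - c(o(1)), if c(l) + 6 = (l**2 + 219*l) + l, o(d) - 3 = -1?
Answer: -274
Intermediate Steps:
o(d) = 2 (o(d) = 3 - 1 = 2)
c(l) = -6 + l**2 + 220*l (c(l) = -6 + ((l**2 + 219*l) + l) = -6 + (l**2 + 220*l) = -6 + l**2 + 220*l)
x(166, 147) - c(o(1)) = 164 - (-6 + 2**2 + 220*2) = 164 - (-6 + 4 + 440) = 164 - 1*438 = 164 - 438 = -274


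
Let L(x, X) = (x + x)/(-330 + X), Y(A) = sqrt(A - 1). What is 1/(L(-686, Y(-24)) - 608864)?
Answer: -8290007305/5047452549328738 - 1715*I/10094905098657476 ≈ -1.6424e-6 - 1.6989e-13*I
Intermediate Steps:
Y(A) = sqrt(-1 + A)
L(x, X) = 2*x/(-330 + X) (L(x, X) = (2*x)/(-330 + X) = 2*x/(-330 + X))
1/(L(-686, Y(-24)) - 608864) = 1/(2*(-686)/(-330 + sqrt(-1 - 24)) - 608864) = 1/(2*(-686)/(-330 + sqrt(-25)) - 608864) = 1/(2*(-686)/(-330 + 5*I) - 608864) = 1/(2*(-686)*((-330 - 5*I)/108925) - 608864) = 1/((90552/21785 + 1372*I/21785) - 608864) = 1/(-13264011688/21785 + 1372*I/21785) = 108925*(-13264011688/21785 - 1372*I/21785)/40379620394629904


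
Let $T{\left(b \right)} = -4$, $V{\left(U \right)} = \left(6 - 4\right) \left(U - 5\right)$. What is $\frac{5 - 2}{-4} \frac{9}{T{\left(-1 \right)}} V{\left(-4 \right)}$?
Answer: $- \frac{243}{8} \approx -30.375$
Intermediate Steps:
$V{\left(U \right)} = -10 + 2 U$ ($V{\left(U \right)} = 2 \left(-5 + U\right) = -10 + 2 U$)
$\frac{5 - 2}{-4} \frac{9}{T{\left(-1 \right)}} V{\left(-4 \right)} = \frac{5 - 2}{-4} \frac{9}{-4} \left(-10 + 2 \left(-4\right)\right) = 3 \left(- \frac{1}{4}\right) 9 \left(- \frac{1}{4}\right) \left(-10 - 8\right) = \left(- \frac{3}{4}\right) \left(- \frac{9}{4}\right) \left(-18\right) = \frac{27}{16} \left(-18\right) = - \frac{243}{8}$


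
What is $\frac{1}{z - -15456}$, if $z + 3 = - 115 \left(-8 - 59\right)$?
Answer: $\frac{1}{23158} \approx 4.3182 \cdot 10^{-5}$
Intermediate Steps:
$z = 7702$ ($z = -3 - 115 \left(-8 - 59\right) = -3 - -7705 = -3 + 7705 = 7702$)
$\frac{1}{z - -15456} = \frac{1}{7702 - -15456} = \frac{1}{7702 + 15456} = \frac{1}{23158}$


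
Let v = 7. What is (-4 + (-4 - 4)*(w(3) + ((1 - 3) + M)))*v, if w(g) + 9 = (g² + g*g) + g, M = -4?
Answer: -364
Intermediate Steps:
w(g) = -9 + g + 2*g² (w(g) = -9 + ((g² + g*g) + g) = -9 + ((g² + g²) + g) = -9 + (2*g² + g) = -9 + (g + 2*g²) = -9 + g + 2*g²)
(-4 + (-4 - 4)*(w(3) + ((1 - 3) + M)))*v = (-4 + (-4 - 4)*((-9 + 3 + 2*3²) + ((1 - 3) - 4)))*7 = (-4 - 8*((-9 + 3 + 2*9) + (-2 - 4)))*7 = (-4 - 8*((-9 + 3 + 18) - 6))*7 = (-4 - 8*(12 - 6))*7 = (-4 - 8*6)*7 = (-4 - 48)*7 = -52*7 = -364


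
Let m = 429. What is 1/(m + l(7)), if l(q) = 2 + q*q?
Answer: 1/480 ≈ 0.0020833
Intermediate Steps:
l(q) = 2 + q**2
1/(m + l(7)) = 1/(429 + (2 + 7**2)) = 1/(429 + (2 + 49)) = 1/(429 + 51) = 1/480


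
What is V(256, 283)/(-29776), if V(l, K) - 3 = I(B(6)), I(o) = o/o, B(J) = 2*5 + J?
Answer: -1/7444 ≈ -0.00013434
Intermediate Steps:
B(J) = 10 + J
I(o) = 1
V(l, K) = 4 (V(l, K) = 3 + 1 = 4)
V(256, 283)/(-29776) = 4/(-29776) = 4*(-1/29776) = -1/7444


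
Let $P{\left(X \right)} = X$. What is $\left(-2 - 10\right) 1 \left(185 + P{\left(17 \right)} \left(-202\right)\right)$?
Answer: $38988$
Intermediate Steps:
$\left(-2 - 10\right) 1 \left(185 + P{\left(17 \right)} \left(-202\right)\right) = \left(-2 - 10\right) 1 \left(185 + 17 \left(-202\right)\right) = \left(-2 - 10\right) 1 \left(185 - 3434\right) = \left(-2 - 10\right) 1 \left(-3249\right) = \left(-12\right) 1 \left(-3249\right) = \left(-12\right) \left(-3249\right) = 38988$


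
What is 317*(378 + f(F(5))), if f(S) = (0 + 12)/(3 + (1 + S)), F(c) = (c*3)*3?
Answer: 5875278/49 ≈ 1.1990e+5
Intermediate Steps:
F(c) = 9*c (F(c) = (3*c)*3 = 9*c)
f(S) = 12/(4 + S)
317*(378 + f(F(5))) = 317*(378 + 12/(4 + 9*5)) = 317*(378 + 12/(4 + 45)) = 317*(378 + 12/49) = 317*(18534/49) = 5875278/49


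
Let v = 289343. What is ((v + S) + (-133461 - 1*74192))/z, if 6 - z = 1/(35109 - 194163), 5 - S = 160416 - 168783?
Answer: 14324721348/954325 ≈ 15010.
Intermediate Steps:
S = 8372 (S = 5 - (160416 - 168783) = 5 - 1*(-8367) = 5 + 8367 = 8372)
z = 954325/159054 (z = 6 - 1/(35109 - 194163) = 6 - 1/(-159054) = 6 - 1*(-1/159054) = 6 + 1/159054 = 954325/159054 ≈ 6.0000)
((v + S) + (-133461 - 1*74192))/z = ((289343 + 8372) + (-133461 - 1*74192))/(954325/159054) = (297715 + (-133461 - 74192))*(159054/954325) = (297715 - 207653)*(159054/954325) = 90062*(159054/954325) = 14324721348/954325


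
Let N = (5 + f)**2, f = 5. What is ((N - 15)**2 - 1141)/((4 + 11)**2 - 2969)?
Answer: -1521/686 ≈ -2.2172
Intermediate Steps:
N = 100 (N = (5 + 5)**2 = 10**2 = 100)
((N - 15)**2 - 1141)/((4 + 11)**2 - 2969) = ((100 - 15)**2 - 1141)/((4 + 11)**2 - 2969) = (85**2 - 1141)/(15**2 - 2969) = (7225 - 1141)/(225 - 2969) = 6084/(-2744) = 6084*(-1/2744) = -1521/686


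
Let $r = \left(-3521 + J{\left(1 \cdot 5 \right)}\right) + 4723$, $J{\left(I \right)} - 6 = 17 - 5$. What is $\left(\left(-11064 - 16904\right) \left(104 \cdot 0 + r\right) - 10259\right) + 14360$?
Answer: $-34116859$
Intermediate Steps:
$J{\left(I \right)} = 18$ ($J{\left(I \right)} = 6 + \left(17 - 5\right) = 6 + 12 = 18$)
$r = 1220$ ($r = \left(-3521 + 18\right) + 4723 = -3503 + 4723 = 1220$)
$\left(\left(-11064 - 16904\right) \left(104 \cdot 0 + r\right) - 10259\right) + 14360 = \left(\left(-11064 - 16904\right) \left(104 \cdot 0 + 1220\right) - 10259\right) + 14360 = \left(- 27968 \left(0 + 1220\right) - 10259\right) + 14360 = \left(\left(-27968\right) 1220 - 10259\right) + 14360 = \left(-34120960 - 10259\right) + 14360 = -34131219 + 14360 = -34116859$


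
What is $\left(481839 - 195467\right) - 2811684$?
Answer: $-2525312$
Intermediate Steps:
$\left(481839 - 195467\right) - 2811684 = 286372 - 2811684 = -2525312$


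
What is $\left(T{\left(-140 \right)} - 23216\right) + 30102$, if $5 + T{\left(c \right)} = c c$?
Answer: $26481$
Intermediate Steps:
$T{\left(c \right)} = -5 + c^{2}$ ($T{\left(c \right)} = -5 + c c = -5 + c^{2}$)
$\left(T{\left(-140 \right)} - 23216\right) + 30102 = \left(\left(-5 + \left(-140\right)^{2}\right) - 23216\right) + 30102 = \left(\left(-5 + 19600\right) - 23216\right) + 30102 = \left(19595 - 23216\right) + 30102 = -3621 + 30102 = 26481$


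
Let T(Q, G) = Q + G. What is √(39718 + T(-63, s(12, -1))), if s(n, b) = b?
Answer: 3*√4406 ≈ 199.13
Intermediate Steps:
T(Q, G) = G + Q
√(39718 + T(-63, s(12, -1))) = √(39718 + (-1 - 63)) = √(39718 - 64) = √39654 = 3*√4406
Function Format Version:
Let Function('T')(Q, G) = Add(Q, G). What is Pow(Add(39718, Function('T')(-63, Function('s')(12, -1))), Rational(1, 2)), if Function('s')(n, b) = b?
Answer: Mul(3, Pow(4406, Rational(1, 2))) ≈ 199.13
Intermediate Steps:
Function('T')(Q, G) = Add(G, Q)
Pow(Add(39718, Function('T')(-63, Function('s')(12, -1))), Rational(1, 2)) = Pow(Add(39718, Add(-1, -63)), Rational(1, 2)) = Pow(Add(39718, -64), Rational(1, 2)) = Pow(39654, Rational(1, 2)) = Mul(3, Pow(4406, Rational(1, 2)))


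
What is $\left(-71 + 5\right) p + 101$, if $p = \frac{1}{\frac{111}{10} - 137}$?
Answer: $\frac{127819}{1259} \approx 101.52$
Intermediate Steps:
$p = - \frac{10}{1259}$ ($p = \frac{1}{111 \cdot \frac{1}{10} - 137} = \frac{1}{\frac{111}{10} - 137} = \frac{1}{- \frac{1259}{10}} = - \frac{10}{1259} \approx -0.0079428$)
$\left(-71 + 5\right) p + 101 = \left(-71 + 5\right) \left(- \frac{10}{1259}\right) + 101 = \left(-66\right) \left(- \frac{10}{1259}\right) + 101 = \frac{660}{1259} + 101 = \frac{127819}{1259}$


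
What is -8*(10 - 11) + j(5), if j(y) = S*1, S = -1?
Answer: 7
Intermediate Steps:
j(y) = -1 (j(y) = -1*1 = -1)
-8*(10 - 11) + j(5) = -8*(10 - 11) - 1 = -8*(-1) - 1 = 8 - 1 = 7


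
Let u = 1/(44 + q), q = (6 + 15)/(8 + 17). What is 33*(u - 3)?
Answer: -110154/1121 ≈ -98.264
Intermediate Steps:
q = 21/25 ≈ 0.84000
u = 25/1121 (u = 1/(44 + 21/25) = 1/(1121/25) = 25/1121 ≈ 0.022302)
33*(u - 3) = 33*(25/1121 - 3) = 33*(-3338/1121) = -110154/1121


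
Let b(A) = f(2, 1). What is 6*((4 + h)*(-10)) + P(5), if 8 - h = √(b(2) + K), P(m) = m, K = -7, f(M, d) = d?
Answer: -715 + 60*I*√6 ≈ -715.0 + 146.97*I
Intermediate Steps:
b(A) = 1
h = 8 - I*√6 (h = 8 - √(1 - 7) = 8 - √(-6) = 8 - I*√6 ≈ 8.0 - 2.4495*I)
6*((4 + h)*(-10)) + P(5) = 6*((4 + (8 - I*√6))*(-10)) + 5 = 6*((12 - I*√6)*(-10)) + 5 = 6*(-120 + 10*I*√6) + 5 = (-720 + 60*I*√6) + 5 = -715 + 60*I*√6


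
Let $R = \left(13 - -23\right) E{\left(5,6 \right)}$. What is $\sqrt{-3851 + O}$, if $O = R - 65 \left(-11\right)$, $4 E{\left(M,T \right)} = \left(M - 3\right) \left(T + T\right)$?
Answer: $2 i \sqrt{730} \approx 54.037 i$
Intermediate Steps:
$E{\left(M,T \right)} = \frac{T \left(-3 + M\right)}{2}$ ($E{\left(M,T \right)} = \frac{\left(M - 3\right) \left(T + T\right)}{4} = \frac{\left(-3 + M\right) 2 T}{4} = \frac{2 T \left(-3 + M\right)}{4} = \frac{T \left(-3 + M\right)}{2}$)
$R = 216$ ($R = \left(13 - -23\right) \frac{1}{2} \cdot 6 \left(-3 + 5\right) = \left(13 + 23\right) \frac{1}{2} \cdot 6 \cdot 2 = 36 \cdot 6 = 216$)
$O = 931$ ($O = 216 - 65 \left(-11\right) = 216 - -715 = 216 + 715 = 931$)
$\sqrt{-3851 + O} = \sqrt{-3851 + 931} = \sqrt{-2920} = 2 i \sqrt{730}$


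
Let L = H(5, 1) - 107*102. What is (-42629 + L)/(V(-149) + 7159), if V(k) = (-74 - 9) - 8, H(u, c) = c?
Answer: -1409/186 ≈ -7.5753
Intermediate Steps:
V(k) = -91 (V(k) = -83 - 8 = -91)
L = -10913 (L = 1 - 107*102 = 1 - 10914 = -10913)
(-42629 + L)/(V(-149) + 7159) = (-42629 - 10913)/(-91 + 7159) = -53542/7068 = -53542*1/7068 = -1409/186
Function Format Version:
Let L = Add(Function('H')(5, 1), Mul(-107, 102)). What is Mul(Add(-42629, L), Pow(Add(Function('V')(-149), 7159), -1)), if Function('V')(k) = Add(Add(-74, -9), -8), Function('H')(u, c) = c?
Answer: Rational(-1409, 186) ≈ -7.5753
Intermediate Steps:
Function('V')(k) = -91 (Function('V')(k) = Add(-83, -8) = -91)
L = -10913 (L = Add(1, Mul(-107, 102)) = Add(1, -10914) = -10913)
Mul(Add(-42629, L), Pow(Add(Function('V')(-149), 7159), -1)) = Mul(Add(-42629, -10913), Pow(Add(-91, 7159), -1)) = Mul(-53542, Pow(7068, -1)) = Mul(-53542, Rational(1, 7068)) = Rational(-1409, 186)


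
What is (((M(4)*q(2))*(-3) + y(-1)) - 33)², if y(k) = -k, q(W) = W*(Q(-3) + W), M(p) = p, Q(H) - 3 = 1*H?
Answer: 6400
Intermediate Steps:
Q(H) = 3 + H (Q(H) = 3 + 1*H = 3 + H)
q(W) = W² (q(W) = W*((3 - 3) + W) = W*(0 + W) = W*W = W²)
(((M(4)*q(2))*(-3) + y(-1)) - 33)² = (((4*2²)*(-3) - 1*(-1)) - 33)² = (((4*4)*(-3) + 1) - 33)² = ((16*(-3) + 1) - 33)² = ((-48 + 1) - 33)² = (-47 - 33)² = (-80)² = 6400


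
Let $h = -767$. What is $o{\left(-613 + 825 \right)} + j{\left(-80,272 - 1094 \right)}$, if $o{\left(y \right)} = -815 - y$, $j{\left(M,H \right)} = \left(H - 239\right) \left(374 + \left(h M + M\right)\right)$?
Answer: $-65415921$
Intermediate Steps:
$j{\left(M,H \right)} = \left(-239 + H\right) \left(374 - 766 M\right)$ ($j{\left(M,H \right)} = \left(H - 239\right) \left(374 + \left(- 767 M + M\right)\right) = \left(-239 + H\right) \left(374 - 766 M\right)$)
$o{\left(-613 + 825 \right)} + j{\left(-80,272 - 1094 \right)} = \left(-815 - \left(-613 + 825\right)\right) + \left(-89386 + 374 \left(272 - 1094\right) + 183074 \left(-80\right) - 766 \left(272 - 1094\right) \left(-80\right)\right) = \left(-815 - 212\right) - \left(14735306 - 374 \left(272 - 1094\right) + 766 \left(272 - 1094\right) \left(-80\right)\right) = \left(-815 - 212\right) - \left(15042734 + 50372160\right) = -1027 - 65414894 = -65415921$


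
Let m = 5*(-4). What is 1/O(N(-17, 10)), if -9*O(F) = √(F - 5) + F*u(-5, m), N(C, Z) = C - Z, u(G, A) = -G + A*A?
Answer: 98415/119574257 + 36*I*√2/119574257 ≈ 0.00082305 + 4.2577e-7*I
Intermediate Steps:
m = -20
u(G, A) = A² - G (u(G, A) = -G + A² = A² - G)
O(F) = -45*F - √(-5 + F)/9 (O(F) = -(√(F - 5) + F*((-20)² - 1*(-5)))/9 = -(√(-5 + F) + F*(400 + 5))/9 = -(√(-5 + F) + F*405)/9 = -(√(-5 + F) + 405*F)/9 = -45*F - √(-5 + F)/9)
1/O(N(-17, 10)) = 1/(-45*(-17 - 1*10) - √(-5 + (-17 - 1*10))/9) = 1/(-45*(-17 - 10) - √(-5 + (-17 - 10))/9) = 1/(-45*(-27) - √(-5 - 27)/9) = 1/(1215 - 4*I*√2/9)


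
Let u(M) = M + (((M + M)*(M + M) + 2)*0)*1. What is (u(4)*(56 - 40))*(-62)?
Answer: -3968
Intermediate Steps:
u(M) = M (u(M) = M + (((2*M)*(2*M) + 2)*0)*1 = M + ((4*M² + 2)*0)*1 = M + ((2 + 4*M²)*0)*1 = M + 0*1 = M + 0 = M)
(u(4)*(56 - 40))*(-62) = (4*(56 - 40))*(-62) = (4*16)*(-62) = 64*(-62) = -3968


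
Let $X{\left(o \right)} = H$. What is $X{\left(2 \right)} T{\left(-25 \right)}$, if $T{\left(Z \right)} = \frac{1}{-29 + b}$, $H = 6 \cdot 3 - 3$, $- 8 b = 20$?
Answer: $- \frac{10}{21} \approx -0.47619$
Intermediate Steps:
$b = - \frac{5}{2}$ ($b = \left(- \frac{1}{8}\right) 20 = - \frac{5}{2} \approx -2.5$)
$H = 15$ ($H = 18 - 3 = 15$)
$X{\left(o \right)} = 15$
$T{\left(Z \right)} = - \frac{2}{63}$ ($T{\left(Z \right)} = \frac{1}{-29 - \frac{5}{2}} = \frac{1}{- \frac{63}{2}} = - \frac{2}{63}$)
$X{\left(2 \right)} T{\left(-25 \right)} = 15 \left(- \frac{2}{63}\right) = - \frac{10}{21}$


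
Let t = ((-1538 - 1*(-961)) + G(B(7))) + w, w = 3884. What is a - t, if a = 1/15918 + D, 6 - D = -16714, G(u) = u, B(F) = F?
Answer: 213396709/15918 ≈ 13406.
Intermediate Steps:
D = 16720 (D = 6 - 1*(-16714) = 6 + 16714 = 16720)
a = 266148961/15918 (a = 1/15918 + 16720 = 266148961/15918 ≈ 16720.)
t = 3314 (t = ((-1538 - 1*(-961)) + 7) + 3884 = ((-1538 + 961) + 7) + 3884 = (-577 + 7) + 3884 = -570 + 3884 = 3314)
a - t = 266148961/15918 - 1*3314 = 266148961/15918 - 3314 = 213396709/15918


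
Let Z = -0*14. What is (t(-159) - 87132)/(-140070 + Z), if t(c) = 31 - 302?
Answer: 87403/140070 ≈ 0.62399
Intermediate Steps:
t(c) = -271
Z = 0 (Z = -2087*0 = 0)
(t(-159) - 87132)/(-140070 + Z) = (-271 - 87132)/(-140070 + 0) = -87403/(-140070) = -87403*(-1/140070) = 87403/140070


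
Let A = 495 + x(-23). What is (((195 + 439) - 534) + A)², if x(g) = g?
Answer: 327184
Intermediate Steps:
A = 472 (A = 495 - 23 = 472)
(((195 + 439) - 534) + A)² = (((195 + 439) - 534) + 472)² = ((634 - 534) + 472)² = (100 + 472)² = 572² = 327184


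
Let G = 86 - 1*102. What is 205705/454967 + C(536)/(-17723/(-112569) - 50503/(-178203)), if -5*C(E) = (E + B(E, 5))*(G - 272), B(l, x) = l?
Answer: 117406231849302075391/838216412097665 ≈ 1.4007e+5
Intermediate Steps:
G = -16 (G = 86 - 102 = -16)
C(E) = 576*E/5 (C(E) = -(E + E)*(-16 - 272)/5 = -2*E*(-288)/5 = -(-576)*E/5 = 576*E/5)
205705/454967 + C(536)/(-17723/(-112569) - 50503/(-178203)) = 205705/454967 + ((576/5)*536)/(-17723/(-112569) - 50503/(-178203)) = 205705*(1/454967) + 308736/(5*(-17723*(-1/112569) - 50503*(-1/178203))) = 205705/454967 + 308736/(5*(17723/112569 + 50503/178203)) = 205705/454967 + 308736/(5*(2947787992/6686711169)) = 205705/454967 + (308736/5)*(6686711169/2947787992) = 205705/454967 + 258053557434048/1842367495 = 117406231849302075391/838216412097665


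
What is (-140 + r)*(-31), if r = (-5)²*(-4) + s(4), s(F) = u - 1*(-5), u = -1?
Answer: 7316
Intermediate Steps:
s(F) = 4 (s(F) = -1 - 1*(-5) = -1 + 5 = 4)
r = -96 (r = (-5)²*(-4) + 4 = 25*(-4) + 4 = -100 + 4 = -96)
(-140 + r)*(-31) = (-140 - 96)*(-31) = -236*(-31) = 7316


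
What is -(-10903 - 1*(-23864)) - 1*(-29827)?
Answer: 16866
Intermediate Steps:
-(-10903 - 1*(-23864)) - 1*(-29827) = -(-10903 + 23864) + 29827 = -1*12961 + 29827 = -12961 + 29827 = 16866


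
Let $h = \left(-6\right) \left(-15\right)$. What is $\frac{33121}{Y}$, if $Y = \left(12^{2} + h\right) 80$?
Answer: $\frac{33121}{18720} \approx 1.7693$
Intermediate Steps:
$h = 90$
$Y = 18720$ ($Y = \left(12^{2} + 90\right) 80 = \left(144 + 90\right) 80 = 234 \cdot 80 = 18720$)
$\frac{33121}{Y} = \frac{33121}{18720}$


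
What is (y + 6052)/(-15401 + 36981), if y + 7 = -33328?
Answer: -27283/21580 ≈ -1.2643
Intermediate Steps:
y = -33335 (y = -7 - 33328 = -33335)
(y + 6052)/(-15401 + 36981) = (-33335 + 6052)/(-15401 + 36981) = -27283/21580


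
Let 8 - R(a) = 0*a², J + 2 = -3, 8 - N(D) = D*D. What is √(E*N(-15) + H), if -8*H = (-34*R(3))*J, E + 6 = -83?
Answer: 3*√2127 ≈ 138.36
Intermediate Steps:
E = -89 (E = -6 - 83 = -89)
N(D) = 8 - D² (N(D) = 8 - D*D = 8 - D²)
J = -5 (J = -2 - 3 = -5)
R(a) = 8 (R(a) = 8 - 0*a² = 8 - 1*0 = 8 + 0 = 8)
H = -170 (H = -(-34*8)*(-5)/8 = -(-34)*(-5) = -⅛*1360 = -170)
√(E*N(-15) + H) = √(-89*(8 - 1*(-15)²) - 170) = √(-89*(8 - 1*225) - 170) = √(-89*(8 - 225) - 170) = √(-89*(-217) - 170) = √(19313 - 170) = √19143 = 3*√2127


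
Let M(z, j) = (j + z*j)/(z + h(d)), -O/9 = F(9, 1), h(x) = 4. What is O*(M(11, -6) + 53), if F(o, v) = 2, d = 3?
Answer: -4338/5 ≈ -867.60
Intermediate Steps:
O = -18 (O = -9*2 = -18)
M(z, j) = (j + j*z)/(4 + z) (M(z, j) = (j + z*j)/(z + 4) = (j + j*z)/(4 + z))
O*(M(11, -6) + 53) = -18*(-6*(1 + 11)/(4 + 11) + 53) = -18*(-6*12/15 + 53) = -18*(-6*1/15*12 + 53) = -18*(-24/5 + 53) = -18*241/5 = -4338/5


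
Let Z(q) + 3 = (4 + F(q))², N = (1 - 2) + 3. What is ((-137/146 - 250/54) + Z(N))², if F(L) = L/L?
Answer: 4195800625/15539364 ≈ 270.01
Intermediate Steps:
N = 2 (N = -1 + 3 = 2)
F(L) = 1
Z(q) = 22 (Z(q) = -3 + (4 + 1)² = -3 + 5² = -3 + 25 = 22)
((-137/146 - 250/54) + Z(N))² = ((-137/146 - 250/54) + 22)² = ((-137*1/146 - 250*1/54) + 22)² = ((-137/146 - 125/27) + 22)² = (-21949/3942 + 22)² = (64775/3942)² = 4195800625/15539364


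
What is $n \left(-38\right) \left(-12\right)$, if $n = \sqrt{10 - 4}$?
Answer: $456 \sqrt{6} \approx 1117.0$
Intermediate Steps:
$n = \sqrt{6} \approx 2.4495$
$n \left(-38\right) \left(-12\right) = \sqrt{6} \left(-38\right) \left(-12\right) = - 38 \sqrt{6} \left(-12\right) = 456 \sqrt{6}$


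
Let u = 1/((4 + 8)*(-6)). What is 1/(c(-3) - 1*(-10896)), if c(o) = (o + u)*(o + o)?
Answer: 12/130969 ≈ 9.1625e-5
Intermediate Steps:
u = -1/72 (u = 1/(12*(-6)) = 1/(-72) = -1/72 ≈ -0.013889)
c(o) = 2*o*(-1/72 + o) (c(o) = (o - 1/72)*(o + o) = (-1/72 + o)*(2*o) = 2*o*(-1/72 + o))
1/(c(-3) - 1*(-10896)) = 1/((1/36)*(-3)*(-1 + 72*(-3)) - 1*(-10896)) = 1/((1/36)*(-3)*(-1 - 216) + 10896) = 1/((1/36)*(-3)*(-217) + 10896) = 1/(217/12 + 10896) = 1/(130969/12) = 12/130969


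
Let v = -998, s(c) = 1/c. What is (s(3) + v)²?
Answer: 8958049/9 ≈ 9.9534e+5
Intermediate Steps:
(s(3) + v)² = (1/3 - 998)² = (⅓ - 998)² = (-2993/3)² = 8958049/9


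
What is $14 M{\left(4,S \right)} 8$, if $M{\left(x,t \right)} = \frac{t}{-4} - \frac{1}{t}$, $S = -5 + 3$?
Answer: $112$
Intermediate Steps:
$S = -2$
$M{\left(x,t \right)} = - \frac{1}{t} - \frac{t}{4}$ ($M{\left(x,t \right)} = t \left(- \frac{1}{4}\right) - \frac{1}{t} = - \frac{t}{4} - \frac{1}{t} = - \frac{1}{t} - \frac{t}{4}$)
$14 M{\left(4,S \right)} 8 = 14 \left(- \frac{1}{-2} - - \frac{1}{2}\right) 8 = 14 \left(\left(-1\right) \left(- \frac{1}{2}\right) + \frac{1}{2}\right) 8 = 14 \left(\frac{1}{2} + \frac{1}{2}\right) 8 = 14 \cdot 1 \cdot 8 = 14 \cdot 8 = 112$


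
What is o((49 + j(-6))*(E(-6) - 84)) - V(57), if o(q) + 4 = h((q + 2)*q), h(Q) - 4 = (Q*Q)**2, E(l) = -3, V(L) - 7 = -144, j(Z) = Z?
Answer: 38280067368152848001762609738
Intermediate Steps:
V(L) = -137 (V(L) = 7 - 144 = -137)
h(Q) = 4 + Q**4 (h(Q) = 4 + (Q*Q)**2 = 4 + (Q**2)**2 = 4 + Q**4)
o(q) = q**4*(2 + q)**4 (o(q) = -4 + (4 + ((q + 2)*q)**4) = -4 + (4 + ((2 + q)*q)**4) = -4 + (4 + (q*(2 + q))**4) = -4 + (4 + q**4*(2 + q)**4) = q**4*(2 + q)**4)
o((49 + j(-6))*(E(-6) - 84)) - V(57) = ((49 - 6)*(-3 - 84))**4*(2 + (49 - 6)*(-3 - 84))**4 - 1*(-137) = (43*(-87))**4*(2 + 43*(-87))**4 + 137 = (-3741)**4*(2 - 3741)**4 + 137 = 195862292196561*(-3739)**4 + 137 = 195862292196561*195443783174641 + 137 = 38280067368152848001762609601 + 137 = 38280067368152848001762609738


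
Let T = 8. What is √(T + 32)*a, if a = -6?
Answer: -12*√10 ≈ -37.947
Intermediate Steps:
√(T + 32)*a = √(8 + 32)*(-6) = √40*(-6) = (2*√10)*(-6) = -12*√10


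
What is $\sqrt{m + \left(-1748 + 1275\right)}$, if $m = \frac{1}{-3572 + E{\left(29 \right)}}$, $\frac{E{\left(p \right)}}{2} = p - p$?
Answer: $\frac{i \sqrt{1508774401}}{1786} \approx 21.749 i$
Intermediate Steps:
$E{\left(p \right)} = 0$ ($E{\left(p \right)} = 2 \left(p - p\right) = 2 \cdot 0 = 0$)
$m = - \frac{1}{3572}$ ($m = \frac{1}{-3572 + 0} = \frac{1}{-3572} = - \frac{1}{3572} \approx -0.00027996$)
$\sqrt{m + \left(-1748 + 1275\right)} = \sqrt{- \frac{1}{3572} + \left(-1748 + 1275\right)} = \sqrt{- \frac{1}{3572} - 473} = \sqrt{- \frac{1689557}{3572}} = \frac{i \sqrt{1508774401}}{1786}$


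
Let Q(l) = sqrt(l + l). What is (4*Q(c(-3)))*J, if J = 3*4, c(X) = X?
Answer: 48*I*sqrt(6) ≈ 117.58*I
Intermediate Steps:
Q(l) = sqrt(2)*sqrt(l) (Q(l) = sqrt(2*l) = sqrt(2)*sqrt(l))
J = 12
(4*Q(c(-3)))*J = (4*(sqrt(2)*sqrt(-3)))*12 = (4*(sqrt(2)*(I*sqrt(3))))*12 = (4*(I*sqrt(6)))*12 = (4*I*sqrt(6))*12 = 48*I*sqrt(6)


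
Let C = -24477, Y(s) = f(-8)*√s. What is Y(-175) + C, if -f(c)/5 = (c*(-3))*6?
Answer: -24477 - 3600*I*√7 ≈ -24477.0 - 9524.7*I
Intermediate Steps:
f(c) = 90*c (f(c) = -5*c*(-3)*6 = -5*(-3*c)*6 = -(-90)*c = 90*c)
Y(s) = -720*√s (Y(s) = (90*(-8))*√s = -720*√s)
Y(-175) + C = -3600*I*√7 - 24477 = -24477 - 3600*I*√7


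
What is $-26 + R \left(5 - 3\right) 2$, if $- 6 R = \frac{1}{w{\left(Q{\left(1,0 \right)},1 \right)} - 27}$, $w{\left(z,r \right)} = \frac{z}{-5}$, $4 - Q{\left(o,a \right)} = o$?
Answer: $- \frac{5377}{207} \approx -25.976$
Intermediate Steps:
$Q{\left(o,a \right)} = 4 - o$
$w{\left(z,r \right)} = - \frac{z}{5}$ ($w{\left(z,r \right)} = z \left(- \frac{1}{5}\right) = - \frac{z}{5}$)
$R = \frac{5}{828}$ ($R = - \frac{1}{6 \left(- \frac{4 - 1}{5} - 27\right)} = - \frac{1}{6 \left(\left(- \frac{1}{5}\right) 3 - 27\right)} = - \frac{1}{6 \left(- \frac{3}{5} - 27\right)} = - \frac{1}{6 \left(- \frac{138}{5}\right)} = \left(- \frac{1}{6}\right) \left(- \frac{5}{138}\right) = \frac{5}{828} \approx 0.0060387$)
$-26 + R \left(5 - 3\right) 2 = -26 + \frac{5 \left(5 - 3\right) 2}{828} = -26 + \frac{5 \cdot 2 \cdot 2}{828} = -26 + \frac{5}{828} \cdot 4 = -26 + \frac{5}{207} = - \frac{5377}{207}$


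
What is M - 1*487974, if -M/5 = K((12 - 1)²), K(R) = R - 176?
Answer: -487699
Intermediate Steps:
K(R) = -176 + R
M = 275 (M = -5*(-176 + (12 - 1)²) = -5*(-176 + 11²) = -5*(-176 + 121) = -5*(-55) = 275)
M - 1*487974 = 275 - 1*487974 = 275 - 487974 = -487699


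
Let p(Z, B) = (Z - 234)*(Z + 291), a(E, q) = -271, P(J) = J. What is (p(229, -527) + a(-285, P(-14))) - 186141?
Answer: -189012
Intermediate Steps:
p(Z, B) = (-234 + Z)*(291 + Z)
(p(229, -527) + a(-285, P(-14))) - 186141 = ((-68094 + 229² + 57*229) - 271) - 186141 = ((-68094 + 52441 + 13053) - 271) - 186141 = (-2600 - 271) - 186141 = -2871 - 186141 = -189012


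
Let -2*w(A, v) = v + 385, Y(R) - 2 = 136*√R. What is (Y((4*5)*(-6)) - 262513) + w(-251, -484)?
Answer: -524923/2 + 272*I*√30 ≈ -2.6246e+5 + 1489.8*I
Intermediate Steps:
Y(R) = 2 + 136*√R
w(A, v) = -385/2 - v/2 (w(A, v) = -(v + 385)/2 = -(385 + v)/2 = -385/2 - v/2)
(Y((4*5)*(-6)) - 262513) + w(-251, -484) = ((2 + 136*√((4*5)*(-6))) - 262513) + (-385/2 - ½*(-484)) = ((2 + 136*√(20*(-6))) - 262513) + (-385/2 + 242) = ((2 + 136*√(-120)) - 262513) + 99/2 = ((2 + 136*(2*I*√30)) - 262513) + 99/2 = ((2 + 272*I*√30) - 262513) + 99/2 = (-262511 + 272*I*√30) + 99/2 = -524923/2 + 272*I*√30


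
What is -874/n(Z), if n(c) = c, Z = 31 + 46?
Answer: -874/77 ≈ -11.351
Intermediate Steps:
Z = 77
-874/n(Z) = -874/77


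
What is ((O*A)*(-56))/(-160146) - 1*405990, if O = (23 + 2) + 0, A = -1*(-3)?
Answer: -1548039770/3813 ≈ -4.0599e+5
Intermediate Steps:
A = 3
O = 25 (O = 25 + 0 = 25)
((O*A)*(-56))/(-160146) - 1*405990 = ((25*3)*(-56))/(-160146) - 1*405990 = (75*(-56))*(-1/160146) - 405990 = -4200*(-1/160146) - 405990 = 100/3813 - 405990 = -1548039770/3813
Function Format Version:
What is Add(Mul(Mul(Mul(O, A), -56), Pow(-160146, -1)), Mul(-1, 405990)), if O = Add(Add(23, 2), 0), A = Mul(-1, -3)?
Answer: Rational(-1548039770, 3813) ≈ -4.0599e+5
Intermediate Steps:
A = 3
O = 25 (O = Add(25, 0) = 25)
Add(Mul(Mul(Mul(O, A), -56), Pow(-160146, -1)), Mul(-1, 405990)) = Add(Mul(Mul(Mul(25, 3), -56), Pow(-160146, -1)), Mul(-1, 405990)) = Add(Mul(Mul(75, -56), Rational(-1, 160146)), -405990) = Add(Mul(-4200, Rational(-1, 160146)), -405990) = Add(Rational(100, 3813), -405990) = Rational(-1548039770, 3813)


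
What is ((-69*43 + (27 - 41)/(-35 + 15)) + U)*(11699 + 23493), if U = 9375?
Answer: 1127674852/5 ≈ 2.2553e+8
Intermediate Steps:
((-69*43 + (27 - 41)/(-35 + 15)) + U)*(11699 + 23493) = ((-69*43 + (27 - 41)/(-35 + 15)) + 9375)*(11699 + 23493) = ((-2967 - 14/(-20)) + 9375)*35192 = ((-2967 - 14*(-1/20)) + 9375)*35192 = ((-2967 + 7/10) + 9375)*35192 = (-29663/10 + 9375)*35192 = (64087/10)*35192 = 1127674852/5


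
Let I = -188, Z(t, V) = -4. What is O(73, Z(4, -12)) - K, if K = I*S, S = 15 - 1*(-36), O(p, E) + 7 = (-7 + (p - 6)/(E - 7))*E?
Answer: 105967/11 ≈ 9633.4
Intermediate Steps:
O(p, E) = -7 + E*(-7 + (-6 + p)/(-7 + E)) (O(p, E) = -7 + (-7 + (p - 6)/(E - 7))*E = -7 + (-7 + (-6 + p)/(-7 + E))*E = -7 + E*(-7 + (-6 + p)/(-7 + E)))
S = 51 (S = 15 + 36 = 51)
K = -9588 (K = -188*51 = -9588)
O(73, Z(4, -12)) - K = (49 - 7*(-4)² + 36*(-4) - 4*73)/(-7 - 4) - 1*(-9588) = (49 - 7*16 - 144 - 292)/(-11) + 9588 = -(49 - 112 - 144 - 292)/11 + 9588 = -1/11*(-499) + 9588 = 499/11 + 9588 = 105967/11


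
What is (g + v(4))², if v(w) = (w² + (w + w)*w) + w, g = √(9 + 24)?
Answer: (52 + √33)² ≈ 3334.4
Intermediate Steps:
g = √33 ≈ 5.7446
v(w) = w + 3*w² (v(w) = (w² + (2*w)*w) + w = (w² + 2*w²) + w = 3*w² + w = w + 3*w²)
(g + v(4))² = (√33 + 4*(1 + 3*4))² = (√33 + 4*(1 + 12))² = (√33 + 4*13)² = (√33 + 52)² = (52 + √33)²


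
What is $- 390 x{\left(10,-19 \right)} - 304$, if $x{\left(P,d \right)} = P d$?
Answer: $73796$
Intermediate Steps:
$- 390 x{\left(10,-19 \right)} - 304 = - 390 \cdot 10 \left(-19\right) - 304 = \left(-390\right) \left(-190\right) - 304 = 74100 - 304 = 73796$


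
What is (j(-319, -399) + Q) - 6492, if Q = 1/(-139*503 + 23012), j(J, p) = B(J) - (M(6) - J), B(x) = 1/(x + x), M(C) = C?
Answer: -204001431173/29925390 ≈ -6817.0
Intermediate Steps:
B(x) = 1/(2*x)
j(J, p) = -6 + J + 1/(2*J) (j(J, p) = 1/(2*J) - (6 - J) = 1/(2*J) + (-6 + J) = -6 + J + 1/(2*J))
Q = -1/46905 (Q = 1/(-69917 + 23012) = 1/(-46905) = -1/46905 ≈ -2.1320e-5)
(j(-319, -399) + Q) - 6492 = ((-6 - 319 + (½)/(-319)) - 1/46905) - 6492 = ((-6 - 319 + (½)*(-1/319)) - 1/46905) - 6492 = ((-6 - 319 - 1/638) - 1/46905) - 6492 = (-207351/638 - 1/46905) - 6492 = -9725799293/29925390 - 6492 = -204001431173/29925390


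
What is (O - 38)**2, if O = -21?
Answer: 3481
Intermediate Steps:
(O - 38)**2 = (-21 - 38)**2 = (-59)**2 = 3481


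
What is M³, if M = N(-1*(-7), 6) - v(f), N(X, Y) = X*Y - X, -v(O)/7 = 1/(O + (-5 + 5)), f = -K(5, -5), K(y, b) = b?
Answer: 6028568/125 ≈ 48229.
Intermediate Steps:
f = 5 (f = -1*(-5) = 5)
v(O) = -7/O (v(O) = -7/(O + (-5 + 5)) = -7/(O + 0) = -7/O)
N(X, Y) = -X + X*Y
M = 182/5 (M = (-1*(-7))*(-1 + 6) - (-7)/5 = 7*5 - (-7)/5 = 35 - 1*(-7/5) = 35 + 7/5 = 182/5 ≈ 36.400)
M³ = (182/5)³ = 6028568/125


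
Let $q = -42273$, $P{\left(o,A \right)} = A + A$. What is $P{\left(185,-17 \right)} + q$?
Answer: $-42307$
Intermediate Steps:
$P{\left(o,A \right)} = 2 A$
$P{\left(185,-17 \right)} + q = 2 \left(-17\right) - 42273 = -34 - 42273 = -42307$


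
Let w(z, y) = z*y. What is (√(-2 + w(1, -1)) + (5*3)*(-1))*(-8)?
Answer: 120 - 8*I*√3 ≈ 120.0 - 13.856*I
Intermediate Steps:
w(z, y) = y*z
(√(-2 + w(1, -1)) + (5*3)*(-1))*(-8) = (√(-2 - 1*1) + (5*3)*(-1))*(-8) = (√(-2 - 1) + 15*(-1))*(-8) = (√(-3) - 15)*(-8) = (I*√3 - 15)*(-8) = (-15 + I*√3)*(-8) = 120 - 8*I*√3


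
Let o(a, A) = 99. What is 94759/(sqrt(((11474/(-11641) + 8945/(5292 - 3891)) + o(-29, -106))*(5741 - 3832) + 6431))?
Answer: 94759*sqrt(54720744575977066881)/3355239868241 ≈ 208.92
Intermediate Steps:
94759/(sqrt(((11474/(-11641) + 8945/(5292 - 3891)) + o(-29, -106))*(5741 - 3832) + 6431)) = 94759/(sqrt(((11474/(-11641) + 8945/(5292 - 3891)) + 99)*(5741 - 3832) + 6431)) = 94759/(sqrt(((11474*(-1/11641) + 8945/1401) + 99)*1909 + 6431)) = 94759/(sqrt(((-11474/11641 + 8945*(1/1401)) + 99)*1909 + 6431)) = 94759/(sqrt(((-11474/11641 + 8945/1401) + 99)*1909 + 6431)) = 94759/(sqrt((88053671/16309041 + 99)*1909 + 6431)) = 94759/(sqrt((1702648730/16309041)*1909 + 6431)) = 94759/(sqrt(3250356425570/16309041 + 6431)) = 94759/(sqrt(3355239868241/16309041)) = 94759/((sqrt(54720744575977066881)/16309041)) = 94759*(sqrt(54720744575977066881)/3355239868241) = 94759*sqrt(54720744575977066881)/3355239868241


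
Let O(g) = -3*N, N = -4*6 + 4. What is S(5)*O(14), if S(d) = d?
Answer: 300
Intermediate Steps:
N = -20 (N = -24 + 4 = -20)
O(g) = 60 (O(g) = -3*(-20) = 60)
S(5)*O(14) = 5*60 = 300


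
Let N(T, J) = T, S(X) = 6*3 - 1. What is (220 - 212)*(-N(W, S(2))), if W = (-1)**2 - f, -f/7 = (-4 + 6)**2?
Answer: -232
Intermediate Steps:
f = -28 (f = -7*(-4 + 6)**2 = -7*2**2 = -7*4 = -28)
W = 29 (W = (-1)**2 - 1*(-28) = 1 + 28 = 29)
S(X) = 17 (S(X) = 18 - 1 = 17)
(220 - 212)*(-N(W, S(2))) = (220 - 212)*(-1*29) = 8*(-29) = -232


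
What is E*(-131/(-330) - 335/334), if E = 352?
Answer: -534368/2505 ≈ -213.32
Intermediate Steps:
E*(-131/(-330) - 335/334) = 352*(-131/(-330) - 335/334) = 352*(-131*(-1/330) - 335*1/334) = 352*(131/330 - 335/334) = 352*(-16699/27555) = -534368/2505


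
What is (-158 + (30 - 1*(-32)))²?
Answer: 9216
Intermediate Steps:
(-158 + (30 - 1*(-32)))² = (-158 + (30 + 32))² = (-158 + 62)² = (-96)² = 9216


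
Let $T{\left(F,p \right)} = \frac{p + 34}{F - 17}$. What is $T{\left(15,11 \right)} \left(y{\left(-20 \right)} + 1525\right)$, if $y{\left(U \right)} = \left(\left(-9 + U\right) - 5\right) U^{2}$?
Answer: $\frac{543375}{2} \approx 2.7169 \cdot 10^{5}$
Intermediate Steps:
$y{\left(U \right)} = U^{2} \left(-14 + U\right)$ ($y{\left(U \right)} = \left(-14 + U\right) U^{2} = U^{2} \left(-14 + U\right)$)
$T{\left(F,p \right)} = \frac{34 + p}{-17 + F}$
$T{\left(15,11 \right)} \left(y{\left(-20 \right)} + 1525\right) = \frac{34 + 11}{-17 + 15} \left(\left(-20\right)^{2} \left(-14 - 20\right) + 1525\right) = \frac{1}{-2} \cdot 45 \left(400 \left(-34\right) + 1525\right) = \left(- \frac{1}{2}\right) 45 \left(-13600 + 1525\right) = \left(- \frac{45}{2}\right) \left(-12075\right) = \frac{543375}{2}$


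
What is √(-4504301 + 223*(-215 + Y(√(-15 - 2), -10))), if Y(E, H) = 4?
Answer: 3*I*√505706 ≈ 2133.4*I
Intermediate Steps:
√(-4504301 + 223*(-215 + Y(√(-15 - 2), -10))) = √(-4504301 + 223*(-215 + 4)) = √(-4504301 + 223*(-211)) = √(-4504301 - 47053) = √(-4551354) = 3*I*√505706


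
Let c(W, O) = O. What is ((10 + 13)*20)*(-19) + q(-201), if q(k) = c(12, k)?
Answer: -8941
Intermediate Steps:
q(k) = k
((10 + 13)*20)*(-19) + q(-201) = ((10 + 13)*20)*(-19) - 201 = (23*20)*(-19) - 201 = 460*(-19) - 201 = -8740 - 201 = -8941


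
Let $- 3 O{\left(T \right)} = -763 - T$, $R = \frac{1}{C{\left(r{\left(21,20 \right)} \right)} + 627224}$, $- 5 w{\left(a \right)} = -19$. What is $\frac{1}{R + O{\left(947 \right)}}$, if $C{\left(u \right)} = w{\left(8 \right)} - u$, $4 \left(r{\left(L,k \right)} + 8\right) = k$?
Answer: $\frac{3136154}{1787607785} \approx 0.0017544$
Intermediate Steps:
$w{\left(a \right)} = \frac{19}{5}$ ($w{\left(a \right)} = \left(- \frac{1}{5}\right) \left(-19\right) = \frac{19}{5}$)
$r{\left(L,k \right)} = -8 + \frac{k}{4}$
$C{\left(u \right)} = \frac{19}{5} - u$
$R = \frac{5}{3136154}$ ($R = \frac{1}{\left(\frac{19}{5} - \left(-8 + \frac{1}{4} \cdot 20\right)\right) + 627224} = \frac{1}{\left(\frac{19}{5} - \left(-8 + 5\right)\right) + 627224} = \frac{1}{\left(\frac{19}{5} - -3\right) + 627224} = \frac{1}{\left(\frac{19}{5} + 3\right) + 627224} = \frac{1}{\frac{34}{5} + 627224} = \frac{1}{\frac{3136154}{5}} = \frac{5}{3136154} \approx 1.5943 \cdot 10^{-6}$)
$O{\left(T \right)} = \frac{763}{3} + \frac{T}{3}$ ($O{\left(T \right)} = - \frac{-763 - T}{3} = \frac{763}{3} + \frac{T}{3}$)
$\frac{1}{R + O{\left(947 \right)}} = \frac{1}{\frac{5}{3136154} + \left(\frac{763}{3} + \frac{1}{3} \cdot 947\right)} = \frac{1}{\frac{5}{3136154} + \left(\frac{763}{3} + \frac{947}{3}\right)} = \frac{1}{\frac{5}{3136154} + 570} = \frac{1}{\frac{1787607785}{3136154}} = \frac{3136154}{1787607785}$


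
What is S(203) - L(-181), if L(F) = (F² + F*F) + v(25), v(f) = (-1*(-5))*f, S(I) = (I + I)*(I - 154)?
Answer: -45753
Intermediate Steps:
S(I) = 2*I*(-154 + I) (S(I) = (2*I)*(-154 + I) = 2*I*(-154 + I))
v(f) = 5*f
L(F) = 125 + 2*F² (L(F) = (F² + F*F) + 5*25 = (F² + F²) + 125 = 2*F² + 125 = 125 + 2*F²)
S(203) - L(-181) = 2*203*(-154 + 203) - (125 + 2*(-181)²) = 2*203*49 - (125 + 2*32761) = 19894 - (125 + 65522) = 19894 - 1*65647 = 19894 - 65647 = -45753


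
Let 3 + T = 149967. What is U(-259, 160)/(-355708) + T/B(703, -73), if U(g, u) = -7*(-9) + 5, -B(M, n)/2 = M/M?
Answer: -392230843/5231 ≈ -74982.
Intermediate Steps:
B(M, n) = -2 (B(M, n) = -2*M/M = -2*1 = -2)
U(g, u) = 68 (U(g, u) = 63 + 5 = 68)
T = 149964 (T = -3 + 149967 = 149964)
U(-259, 160)/(-355708) + T/B(703, -73) = 68/(-355708) + 149964/(-2) = 68*(-1/355708) + 149964*(-½) = -1/5231 - 74982 = -392230843/5231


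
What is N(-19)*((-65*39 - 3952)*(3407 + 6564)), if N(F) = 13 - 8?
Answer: -323409385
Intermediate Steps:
N(F) = 5
N(-19)*((-65*39 - 3952)*(3407 + 6564)) = 5*((-65*39 - 3952)*(3407 + 6564)) = 5*((-2535 - 3952)*9971) = 5*(-6487*9971) = 5*(-64681877) = -323409385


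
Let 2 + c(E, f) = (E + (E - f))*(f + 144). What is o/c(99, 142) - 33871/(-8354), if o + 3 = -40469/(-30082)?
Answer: 627552600725/154784566092 ≈ 4.0544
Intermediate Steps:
c(E, f) = -2 + (144 + f)*(-f + 2*E) (c(E, f) = -2 + (E + (E - f))*(f + 144) = -2 + (-f + 2*E)*(144 + f) = -2 + (144 + f)*(-f + 2*E))
o = -3829/2314 (o = -3 - 40469/(-30082) = -3 - 40469*(-1/30082) = -3 + 3113/2314 = -3829/2314 ≈ -1.6547)
o/c(99, 142) - 33871/(-8354) = -3829/(2314*(-2 - 1*142**2 - 144*142 + 288*99 + 2*99*142)) - 33871/(-8354) = -3829/(2314*(-2 - 1*20164 - 20448 + 28512 + 28116)) - 33871*(-1/8354) = -3829/(2314*(-2 - 20164 - 20448 + 28512 + 28116)) + 33871/8354 = -3829/2314/16014 + 33871/8354 = -3829/2314*1/16014 + 33871/8354 = -3829/37056396 + 33871/8354 = 627552600725/154784566092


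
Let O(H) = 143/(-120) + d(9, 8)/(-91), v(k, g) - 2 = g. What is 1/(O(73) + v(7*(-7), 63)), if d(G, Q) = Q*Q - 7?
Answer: 10920/689947 ≈ 0.015827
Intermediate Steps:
d(G, Q) = -7 + Q**2 (d(G, Q) = Q**2 - 7 = -7 + Q**2)
v(k, g) = 2 + g
O(H) = -19853/10920 (O(H) = 143/(-120) + (-7 + 8**2)/(-91) = 143*(-1/120) + (-7 + 64)*(-1/91) = -143/120 + 57*(-1/91) = -143/120 - 57/91 = -19853/10920)
1/(O(73) + v(7*(-7), 63)) = 1/(-19853/10920 + (2 + 63)) = 1/(-19853/10920 + 65) = 1/(689947/10920) = 10920/689947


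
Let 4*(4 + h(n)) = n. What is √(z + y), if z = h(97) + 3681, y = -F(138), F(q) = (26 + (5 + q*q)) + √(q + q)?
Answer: √(-61495 - 8*√69)/2 ≈ 124.06*I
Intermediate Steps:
h(n) = -4 + n/4
F(q) = 31 + q² + √2*√q (F(q) = (26 + (5 + q²)) + √(2*q) = (31 + q²) + √2*√q = 31 + q² + √2*√q)
y = -19075 - 2*√69 (y = -(31 + 138² + √2*√138) = -(31 + 19044 + 2*√69) = -(19075 + 2*√69) = -19075 - 2*√69 ≈ -19092.)
z = 14805/4 (z = (-4 + (¼)*97) + 3681 = (-4 + 97/4) + 3681 = 81/4 + 3681 = 14805/4 ≈ 3701.3)
√(z + y) = √(14805/4 + (-19075 - 2*√69)) = √(-61495/4 - 2*√69)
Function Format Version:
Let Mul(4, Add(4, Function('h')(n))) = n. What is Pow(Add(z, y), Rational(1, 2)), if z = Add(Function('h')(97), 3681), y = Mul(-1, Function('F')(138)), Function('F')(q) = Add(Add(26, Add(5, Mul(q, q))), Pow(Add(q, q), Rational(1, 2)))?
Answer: Mul(Rational(1, 2), Pow(Add(-61495, Mul(-8, Pow(69, Rational(1, 2)))), Rational(1, 2))) ≈ Mul(124.06, I)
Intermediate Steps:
Function('h')(n) = Add(-4, Mul(Rational(1, 4), n))
Function('F')(q) = Add(31, Pow(q, 2), Mul(Pow(2, Rational(1, 2)), Pow(q, Rational(1, 2)))) (Function('F')(q) = Add(Add(26, Add(5, Pow(q, 2))), Pow(Mul(2, q), Rational(1, 2))) = Add(Add(31, Pow(q, 2)), Mul(Pow(2, Rational(1, 2)), Pow(q, Rational(1, 2)))) = Add(31, Pow(q, 2), Mul(Pow(2, Rational(1, 2)), Pow(q, Rational(1, 2)))))
y = Add(-19075, Mul(-2, Pow(69, Rational(1, 2)))) (y = Mul(-1, Add(31, Pow(138, 2), Mul(Pow(2, Rational(1, 2)), Pow(138, Rational(1, 2))))) = Mul(-1, Add(31, 19044, Mul(2, Pow(69, Rational(1, 2))))) = Mul(-1, Add(19075, Mul(2, Pow(69, Rational(1, 2))))) = Add(-19075, Mul(-2, Pow(69, Rational(1, 2)))) ≈ -19092.)
z = Rational(14805, 4) (z = Add(Add(-4, Mul(Rational(1, 4), 97)), 3681) = Add(Add(-4, Rational(97, 4)), 3681) = Add(Rational(81, 4), 3681) = Rational(14805, 4) ≈ 3701.3)
Pow(Add(z, y), Rational(1, 2)) = Pow(Add(Rational(14805, 4), Add(-19075, Mul(-2, Pow(69, Rational(1, 2))))), Rational(1, 2)) = Pow(Add(Rational(-61495, 4), Mul(-2, Pow(69, Rational(1, 2)))), Rational(1, 2))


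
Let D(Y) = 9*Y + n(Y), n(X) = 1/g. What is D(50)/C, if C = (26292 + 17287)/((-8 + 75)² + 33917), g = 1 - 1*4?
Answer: 17269898/43579 ≈ 396.29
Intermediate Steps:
g = -3 (g = 1 - 4 = -3)
n(X) = -⅓ (n(X) = 1/(-3) = -⅓)
D(Y) = -⅓ + 9*Y (D(Y) = 9*Y - ⅓ = -⅓ + 9*Y)
C = 43579/38406 (C = 43579/(67² + 33917) = 43579/(4489 + 33917) = 43579/38406 ≈ 1.1347)
D(50)/C = (-⅓ + 9*50)/(43579/38406) = (-⅓ + 450)*(38406/43579) = (1349/3)*(38406/43579) = 17269898/43579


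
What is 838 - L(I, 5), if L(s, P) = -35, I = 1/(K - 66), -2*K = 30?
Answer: 873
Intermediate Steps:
K = -15 (K = -½*30 = -15)
I = -1/81 (I = 1/(-15 - 66) = 1/(-81) = -1/81 ≈ -0.012346)
838 - L(I, 5) = 838 - 1*(-35) = 838 + 35 = 873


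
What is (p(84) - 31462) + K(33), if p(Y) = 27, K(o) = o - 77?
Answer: -31479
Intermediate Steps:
K(o) = -77 + o
(p(84) - 31462) + K(33) = (27 - 31462) + (-77 + 33) = -31435 - 44 = -31479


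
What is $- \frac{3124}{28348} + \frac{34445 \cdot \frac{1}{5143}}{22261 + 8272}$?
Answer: $- \frac{6441961596}{58572644687} \approx -0.10998$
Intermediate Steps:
$- \frac{3124}{28348} + \frac{34445 \cdot \frac{1}{5143}}{22261 + 8272} = \left(-3124\right) \frac{1}{28348} + \frac{34445 \cdot \frac{1}{5143}}{30533} = - \frac{781}{7087} + \frac{34445}{5143} \cdot \frac{1}{30533} = - \frac{781}{7087} + \frac{34445}{157031219} = - \frac{6441961596}{58572644687}$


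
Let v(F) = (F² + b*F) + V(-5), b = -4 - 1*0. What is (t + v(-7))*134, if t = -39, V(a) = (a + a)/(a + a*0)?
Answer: 5360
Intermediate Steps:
b = -4 (b = -4 + 0 = -4)
V(a) = 2 (V(a) = (2*a)/(a + 0) = (2*a)/a = 2)
v(F) = 2 + F² - 4*F (v(F) = (F² - 4*F) + 2 = 2 + F² - 4*F)
(t + v(-7))*134 = (-39 + (2 + (-7)² - 4*(-7)))*134 = (-39 + (2 + 49 + 28))*134 = (-39 + 79)*134 = 40*134 = 5360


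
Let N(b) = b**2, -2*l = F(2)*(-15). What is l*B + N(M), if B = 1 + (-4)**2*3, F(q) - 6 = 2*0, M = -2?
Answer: 2209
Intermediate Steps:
F(q) = 6 (F(q) = 6 + 2*0 = 6 + 0 = 6)
l = 45 (l = -3*(-15) = -1/2*(-90) = 45)
B = 49 (B = 1 + 16*3 = 1 + 48 = 49)
l*B + N(M) = 45*49 + (-2)**2 = 2205 + 4 = 2209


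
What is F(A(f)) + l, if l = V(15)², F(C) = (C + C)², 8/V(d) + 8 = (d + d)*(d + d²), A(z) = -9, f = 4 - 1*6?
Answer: 261857125/808201 ≈ 324.00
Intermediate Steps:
f = -2 (f = 4 - 6 = -2)
V(d) = 8/(-8 + 2*d*(d + d²)) (V(d) = 8/(-8 + (d + d)*(d + d²)) = 8/(-8 + (2*d)*(d + d²)) = 8/(-8 + 2*d*(d + d²)))
F(C) = 4*C² (F(C) = (2*C)² = 4*C²)
l = 1/808201 (l = (4/(-4 + 15² + 15³))² = (4/(-4 + 225 + 3375))² = (4/3596)² = (4*(1/3596))² = (1/899)² = 1/808201 ≈ 1.2373e-6)
F(A(f)) + l = 4*(-9)² + 1/808201 = 4*81 + 1/808201 = 324 + 1/808201 = 261857125/808201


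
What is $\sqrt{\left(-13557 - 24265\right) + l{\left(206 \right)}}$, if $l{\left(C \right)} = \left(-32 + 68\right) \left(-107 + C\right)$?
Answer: $i \sqrt{34258} \approx 185.09 i$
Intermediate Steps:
$l{\left(C \right)} = -3852 + 36 C$ ($l{\left(C \right)} = 36 \left(-107 + C\right) = -3852 + 36 C$)
$\sqrt{\left(-13557 - 24265\right) + l{\left(206 \right)}} = \sqrt{\left(-13557 - 24265\right) + \left(-3852 + 36 \cdot 206\right)} = \sqrt{\left(-13557 - 24265\right) + \left(-3852 + 7416\right)} = \sqrt{-37822 + 3564} = \sqrt{-34258} = i \sqrt{34258}$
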